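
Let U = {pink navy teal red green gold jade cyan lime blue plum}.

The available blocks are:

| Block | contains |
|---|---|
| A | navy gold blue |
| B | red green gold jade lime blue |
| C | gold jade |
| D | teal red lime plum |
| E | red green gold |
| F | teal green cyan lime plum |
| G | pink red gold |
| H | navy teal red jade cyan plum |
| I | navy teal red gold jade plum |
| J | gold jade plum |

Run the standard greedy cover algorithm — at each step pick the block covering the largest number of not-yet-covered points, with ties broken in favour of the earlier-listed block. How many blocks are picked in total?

Greedy: pick B (covers 6 new) → pick H (covers 4 new) → pick G (covers 1 new). Total picks: 3.

3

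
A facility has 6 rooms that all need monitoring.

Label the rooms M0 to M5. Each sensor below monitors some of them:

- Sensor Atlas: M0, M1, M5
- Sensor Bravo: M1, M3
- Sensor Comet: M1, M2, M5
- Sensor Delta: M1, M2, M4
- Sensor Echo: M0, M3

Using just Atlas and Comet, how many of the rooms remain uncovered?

2

Union of Atlas, Comet = {M0, M1, M2, M5}.
Not covered: M3, M4 — 2 rooms.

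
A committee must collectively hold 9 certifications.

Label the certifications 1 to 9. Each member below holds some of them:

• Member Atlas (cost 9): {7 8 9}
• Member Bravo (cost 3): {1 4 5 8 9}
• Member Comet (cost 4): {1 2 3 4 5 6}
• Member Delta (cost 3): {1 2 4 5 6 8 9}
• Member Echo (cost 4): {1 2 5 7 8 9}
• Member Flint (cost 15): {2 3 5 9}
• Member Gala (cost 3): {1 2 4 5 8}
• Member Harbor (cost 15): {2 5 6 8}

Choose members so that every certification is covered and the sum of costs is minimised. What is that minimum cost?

8

Comet, Echo together cover every certification (Comet ∪ Echo = {1, 2, 3, 4, 5, 6, 7, 8, 9}); total cost 4 + 4 = 8.
The greedy pick Delta, Comet, Echo costs 11; no covering selection beats 8.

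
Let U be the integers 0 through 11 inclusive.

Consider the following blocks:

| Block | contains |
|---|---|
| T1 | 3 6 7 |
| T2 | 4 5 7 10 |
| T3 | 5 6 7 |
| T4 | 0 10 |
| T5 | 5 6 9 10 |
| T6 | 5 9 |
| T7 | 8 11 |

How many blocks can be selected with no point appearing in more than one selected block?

T1, T4, T6, T7 are pairwise disjoint (T1={3,6,7}; T4={0,10}; T6={5,9}; T7={8,11}).
Every remaining block overlaps one of these, and no 5 of the listed blocks are pairwise disjoint, so 4 is the maximum.

4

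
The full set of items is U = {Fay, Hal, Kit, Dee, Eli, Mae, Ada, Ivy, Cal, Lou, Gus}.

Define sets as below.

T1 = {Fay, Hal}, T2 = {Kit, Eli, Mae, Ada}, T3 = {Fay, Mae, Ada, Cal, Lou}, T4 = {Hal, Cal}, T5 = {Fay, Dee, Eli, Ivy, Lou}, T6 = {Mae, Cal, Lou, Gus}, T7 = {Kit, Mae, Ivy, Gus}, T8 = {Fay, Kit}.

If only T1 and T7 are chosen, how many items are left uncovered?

Union of T1, T7 = {Fay, Hal, Kit, Mae, Ivy, Gus}.
Not covered: Dee, Eli, Ada, Cal, Lou — 5 items.

5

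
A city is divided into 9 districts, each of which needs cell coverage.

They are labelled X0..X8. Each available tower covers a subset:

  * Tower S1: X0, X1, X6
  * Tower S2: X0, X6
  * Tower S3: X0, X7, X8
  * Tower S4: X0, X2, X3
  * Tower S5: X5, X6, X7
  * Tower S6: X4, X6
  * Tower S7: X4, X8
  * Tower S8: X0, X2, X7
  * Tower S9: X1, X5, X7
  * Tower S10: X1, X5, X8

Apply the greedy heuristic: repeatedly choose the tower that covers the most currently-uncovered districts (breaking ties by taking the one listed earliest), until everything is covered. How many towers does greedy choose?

Greedy: pick S1 (covers 3 new) → pick S3 (covers 2 new) → pick S4 (covers 2 new) → pick S5 (covers 1 new) → pick S6 (covers 1 new). Total picks: 5.
(The true minimum cover uses only 4 towers, so greedy is not optimal here.)

5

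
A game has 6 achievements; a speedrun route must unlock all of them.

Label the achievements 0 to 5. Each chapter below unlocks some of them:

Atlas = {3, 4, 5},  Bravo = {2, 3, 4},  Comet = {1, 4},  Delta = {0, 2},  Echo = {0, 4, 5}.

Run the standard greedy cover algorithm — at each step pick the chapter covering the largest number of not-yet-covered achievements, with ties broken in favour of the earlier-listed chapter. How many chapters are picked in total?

3

Greedy: pick Atlas (covers 3 new) → pick Delta (covers 2 new) → pick Comet (covers 1 new). Total picks: 3.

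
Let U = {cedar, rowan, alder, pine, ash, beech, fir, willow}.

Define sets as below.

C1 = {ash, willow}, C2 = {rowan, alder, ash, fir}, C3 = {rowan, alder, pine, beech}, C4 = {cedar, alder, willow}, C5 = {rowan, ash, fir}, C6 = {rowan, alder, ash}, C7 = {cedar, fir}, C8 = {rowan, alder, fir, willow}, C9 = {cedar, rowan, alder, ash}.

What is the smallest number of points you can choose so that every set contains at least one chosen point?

3

Take H = {alder, fir, willow}. Each listed set contains at least one of these, so H is a hitting set of size 3.
The sets C1, C3, C7 are pairwise disjoint, so any hitting set needs a separate point for each — at least 3. Hence 3 is optimal.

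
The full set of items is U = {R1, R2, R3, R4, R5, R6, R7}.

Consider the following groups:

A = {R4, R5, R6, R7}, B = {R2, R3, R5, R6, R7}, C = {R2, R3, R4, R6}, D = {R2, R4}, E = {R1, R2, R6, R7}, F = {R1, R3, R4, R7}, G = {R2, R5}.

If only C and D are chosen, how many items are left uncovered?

Union of C, D = {R2, R3, R4, R6}.
Not covered: R1, R5, R7 — 3 items.

3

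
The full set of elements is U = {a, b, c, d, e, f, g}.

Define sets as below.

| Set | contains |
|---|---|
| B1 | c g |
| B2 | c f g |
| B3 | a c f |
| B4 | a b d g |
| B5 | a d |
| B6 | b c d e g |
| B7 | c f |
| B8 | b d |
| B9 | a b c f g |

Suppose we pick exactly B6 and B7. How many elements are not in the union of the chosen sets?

Union of B6, B7 = {b, c, d, e, f, g}.
Not covered: a — 1 element.

1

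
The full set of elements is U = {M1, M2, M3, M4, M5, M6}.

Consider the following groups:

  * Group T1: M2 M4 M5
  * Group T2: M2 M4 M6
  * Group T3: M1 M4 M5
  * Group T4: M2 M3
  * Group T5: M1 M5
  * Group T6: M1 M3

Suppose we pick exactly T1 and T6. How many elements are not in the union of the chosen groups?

Union of T1, T6 = {M1, M2, M3, M4, M5}.
Not covered: M6 — 1 element.

1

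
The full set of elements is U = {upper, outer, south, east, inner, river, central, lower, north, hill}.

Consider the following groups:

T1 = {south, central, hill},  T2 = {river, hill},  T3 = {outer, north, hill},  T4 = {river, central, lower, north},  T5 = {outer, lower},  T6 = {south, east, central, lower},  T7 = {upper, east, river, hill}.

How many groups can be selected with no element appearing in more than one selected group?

T5, T7 are pairwise disjoint (T5={outer,lower}; T7={upper,east,river,hill}).
Every remaining group overlaps one of these, and no 3 of the listed groups are pairwise disjoint, so 2 is the maximum.

2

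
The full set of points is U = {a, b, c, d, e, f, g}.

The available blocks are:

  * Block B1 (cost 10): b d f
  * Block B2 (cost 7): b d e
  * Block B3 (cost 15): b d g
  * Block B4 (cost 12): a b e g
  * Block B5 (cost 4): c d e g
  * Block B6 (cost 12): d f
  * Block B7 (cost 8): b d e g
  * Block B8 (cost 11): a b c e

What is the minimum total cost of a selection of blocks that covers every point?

25

B1, B5, B8 together cover every point (B1 ∪ B5 ∪ B8 = {a, b, c, d, e, f, g}); total cost 10 + 4 + 11 = 25.
No covering selection has total cost below 25.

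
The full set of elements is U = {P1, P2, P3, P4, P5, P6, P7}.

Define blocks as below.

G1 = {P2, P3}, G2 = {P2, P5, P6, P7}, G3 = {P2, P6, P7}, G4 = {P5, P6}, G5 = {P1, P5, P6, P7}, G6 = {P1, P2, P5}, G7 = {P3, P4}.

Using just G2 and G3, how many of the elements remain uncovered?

Union of G2, G3 = {P2, P5, P6, P7}.
Not covered: P1, P3, P4 — 3 elements.

3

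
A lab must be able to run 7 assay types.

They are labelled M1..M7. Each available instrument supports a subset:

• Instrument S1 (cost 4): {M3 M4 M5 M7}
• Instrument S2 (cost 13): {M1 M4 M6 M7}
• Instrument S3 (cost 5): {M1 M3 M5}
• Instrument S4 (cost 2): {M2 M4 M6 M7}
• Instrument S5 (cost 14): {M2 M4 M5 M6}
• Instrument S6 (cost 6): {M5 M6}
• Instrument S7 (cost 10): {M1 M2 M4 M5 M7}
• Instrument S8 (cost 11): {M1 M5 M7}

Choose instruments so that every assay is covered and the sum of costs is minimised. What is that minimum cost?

7

S3, S4 together cover every assay (S3 ∪ S4 = {M1, M2, M3, M4, M5, M6, M7}); total cost 5 + 2 = 7.
No covering selection has total cost below 7.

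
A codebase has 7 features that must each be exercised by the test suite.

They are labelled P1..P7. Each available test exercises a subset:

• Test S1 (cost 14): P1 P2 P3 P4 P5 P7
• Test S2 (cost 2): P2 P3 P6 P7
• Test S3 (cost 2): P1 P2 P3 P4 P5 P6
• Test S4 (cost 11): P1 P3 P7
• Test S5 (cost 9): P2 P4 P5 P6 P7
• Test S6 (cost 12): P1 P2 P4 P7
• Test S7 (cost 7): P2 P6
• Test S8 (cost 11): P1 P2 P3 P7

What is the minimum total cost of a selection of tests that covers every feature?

S2, S3 together cover every feature (S2 ∪ S3 = {P1, P2, P3, P4, P5, P6, P7}); total cost 2 + 2 = 4.
No covering selection has total cost below 4.

4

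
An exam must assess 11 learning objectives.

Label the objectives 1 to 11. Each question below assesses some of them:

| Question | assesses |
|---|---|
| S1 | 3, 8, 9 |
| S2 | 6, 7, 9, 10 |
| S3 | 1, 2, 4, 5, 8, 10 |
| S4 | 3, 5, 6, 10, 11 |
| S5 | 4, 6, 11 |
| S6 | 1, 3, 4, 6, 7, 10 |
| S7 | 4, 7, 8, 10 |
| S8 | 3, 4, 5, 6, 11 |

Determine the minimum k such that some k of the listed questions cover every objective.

3

S2 and S3 and S4 together: S2 ∪ S3 ∪ S4 = {1, 2, 3, 4, 5, 6, 7, 8, 9, 10, 11} — every objective is covered.
Only S3 contains 2, so S3 is forced; the remaining 5 objectives need at least 2 more questions (each remaining question adds at most 3) — so at least 3 questions are needed, and 3 is optimal.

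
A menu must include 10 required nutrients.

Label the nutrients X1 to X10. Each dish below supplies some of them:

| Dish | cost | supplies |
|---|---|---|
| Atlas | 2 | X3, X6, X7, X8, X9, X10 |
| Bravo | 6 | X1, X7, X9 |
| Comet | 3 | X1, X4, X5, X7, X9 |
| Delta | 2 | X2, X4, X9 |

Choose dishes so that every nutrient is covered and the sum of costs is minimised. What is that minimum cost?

7

Atlas, Comet, Delta together cover every nutrient (Atlas ∪ Comet ∪ Delta = {X1, X2, X3, X4, X5, X6, X7, X8, X9, X10}); total cost 2 + 3 + 2 = 7.
No covering selection has total cost below 7.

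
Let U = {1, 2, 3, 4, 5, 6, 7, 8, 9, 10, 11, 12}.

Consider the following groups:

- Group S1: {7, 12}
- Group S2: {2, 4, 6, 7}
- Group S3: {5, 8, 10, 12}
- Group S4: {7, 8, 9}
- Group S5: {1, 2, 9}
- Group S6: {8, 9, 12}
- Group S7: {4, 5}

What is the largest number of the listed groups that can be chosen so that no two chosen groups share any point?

S1, S5, S7 are pairwise disjoint (S1={7,12}; S5={1,2,9}; S7={4,5}).
Every remaining group overlaps one of these, and no 4 of the listed groups are pairwise disjoint, so 3 is the maximum.

3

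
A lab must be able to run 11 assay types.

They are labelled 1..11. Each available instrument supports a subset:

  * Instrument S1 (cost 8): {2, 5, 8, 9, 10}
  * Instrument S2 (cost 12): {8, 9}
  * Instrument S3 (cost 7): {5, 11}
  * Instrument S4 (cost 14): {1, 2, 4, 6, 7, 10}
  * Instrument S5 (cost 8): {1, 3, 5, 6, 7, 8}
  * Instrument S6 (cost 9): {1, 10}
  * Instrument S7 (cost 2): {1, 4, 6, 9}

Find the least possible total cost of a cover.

S1, S3, S5, S7 together cover every assay (S1 ∪ S3 ∪ S5 ∪ S7 = {1, 2, 3, 4, 5, 6, 7, 8, 9, 10, 11}); total cost 8 + 7 + 8 + 2 = 25.
No covering selection has total cost below 25.

25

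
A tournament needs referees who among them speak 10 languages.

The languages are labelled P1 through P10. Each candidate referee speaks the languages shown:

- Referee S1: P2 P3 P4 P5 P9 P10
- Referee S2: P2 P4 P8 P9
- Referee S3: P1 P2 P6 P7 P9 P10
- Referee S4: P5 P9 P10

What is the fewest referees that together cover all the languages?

Take {S1, S2, S3}. Their union is {P1, P2, P3, P4, P5, P6, P7, P8, P9, P10}, which is all 10 languages.
Only S3 contains P1, so S3 is forced; the remaining 4 languages need at least 2 more referees (each remaining referee adds at most 3) — so at least 3 referees are needed, and 3 is optimal.

3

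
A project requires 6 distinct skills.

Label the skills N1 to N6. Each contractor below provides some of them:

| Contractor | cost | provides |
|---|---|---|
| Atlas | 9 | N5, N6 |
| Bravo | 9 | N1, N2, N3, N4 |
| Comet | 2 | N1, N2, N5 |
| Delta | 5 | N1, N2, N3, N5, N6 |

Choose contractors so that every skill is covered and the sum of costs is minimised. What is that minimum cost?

14

Bravo, Delta together cover every skill (Bravo ∪ Delta = {N1, N2, N3, N4, N5, N6}); total cost 9 + 5 = 14.
The greedy pick Comet, Delta, Bravo costs 16; no covering selection beats 14.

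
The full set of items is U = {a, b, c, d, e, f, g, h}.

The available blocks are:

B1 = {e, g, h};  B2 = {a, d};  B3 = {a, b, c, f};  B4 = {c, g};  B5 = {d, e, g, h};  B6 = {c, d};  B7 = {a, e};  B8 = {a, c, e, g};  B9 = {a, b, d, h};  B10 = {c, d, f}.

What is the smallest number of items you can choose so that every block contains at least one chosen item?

T = {a, c, g} meets every block (each contains at least one member of T), and |T| = 3.
No choice of 2 items meets every block, so 3 is the minimum.

3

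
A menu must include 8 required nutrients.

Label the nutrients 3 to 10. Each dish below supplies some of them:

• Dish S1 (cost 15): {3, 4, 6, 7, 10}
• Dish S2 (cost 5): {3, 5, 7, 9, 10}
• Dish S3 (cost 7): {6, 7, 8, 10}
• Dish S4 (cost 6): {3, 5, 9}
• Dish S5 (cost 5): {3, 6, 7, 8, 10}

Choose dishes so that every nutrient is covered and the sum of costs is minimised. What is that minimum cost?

S1, S2, S5 together cover every nutrient (S1 ∪ S2 ∪ S5 = {3, 4, 5, 6, 7, 8, 9, 10}); total cost 15 + 5 + 5 = 25.
No covering selection has total cost below 25.

25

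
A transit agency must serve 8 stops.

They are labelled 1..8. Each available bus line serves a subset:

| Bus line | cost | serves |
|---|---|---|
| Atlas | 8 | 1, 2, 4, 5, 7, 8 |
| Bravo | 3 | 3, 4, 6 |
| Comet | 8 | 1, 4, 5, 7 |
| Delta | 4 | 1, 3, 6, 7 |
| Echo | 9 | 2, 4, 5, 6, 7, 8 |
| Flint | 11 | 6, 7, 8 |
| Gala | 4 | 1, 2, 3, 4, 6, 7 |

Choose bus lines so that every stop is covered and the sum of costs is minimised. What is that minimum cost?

Atlas, Bravo together cover every stop (Atlas ∪ Bravo = {1, 2, 3, 4, 5, 6, 7, 8}); total cost 8 + 3 = 11.
The greedy pick Gala, Atlas costs 12; no covering selection beats 11.

11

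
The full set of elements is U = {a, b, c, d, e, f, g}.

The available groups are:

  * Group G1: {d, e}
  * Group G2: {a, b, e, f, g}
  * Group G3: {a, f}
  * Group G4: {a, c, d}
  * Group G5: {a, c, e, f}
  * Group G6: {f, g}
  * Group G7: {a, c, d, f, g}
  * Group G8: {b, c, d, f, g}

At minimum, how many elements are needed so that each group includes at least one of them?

H = {d, f} meets every group (each contains at least one member of H), and |H| = 2.
The groups G1, G6 are pairwise disjoint, so any hitting set needs a separate element for each — at least 2. Hence 2 is optimal.

2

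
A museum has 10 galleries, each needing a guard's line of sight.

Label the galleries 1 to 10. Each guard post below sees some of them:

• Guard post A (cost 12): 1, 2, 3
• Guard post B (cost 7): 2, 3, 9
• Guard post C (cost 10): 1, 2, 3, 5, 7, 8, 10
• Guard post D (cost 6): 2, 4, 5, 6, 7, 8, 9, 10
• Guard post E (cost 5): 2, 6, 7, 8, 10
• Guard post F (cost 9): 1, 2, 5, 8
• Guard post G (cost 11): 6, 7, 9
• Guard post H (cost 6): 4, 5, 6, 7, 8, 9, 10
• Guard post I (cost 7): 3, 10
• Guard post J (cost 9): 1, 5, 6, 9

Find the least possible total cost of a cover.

16

C, D together cover every gallery (C ∪ D = {1, 2, 3, 4, 5, 6, 7, 8, 9, 10}); total cost 10 + 6 = 16.
No covering selection has total cost below 16.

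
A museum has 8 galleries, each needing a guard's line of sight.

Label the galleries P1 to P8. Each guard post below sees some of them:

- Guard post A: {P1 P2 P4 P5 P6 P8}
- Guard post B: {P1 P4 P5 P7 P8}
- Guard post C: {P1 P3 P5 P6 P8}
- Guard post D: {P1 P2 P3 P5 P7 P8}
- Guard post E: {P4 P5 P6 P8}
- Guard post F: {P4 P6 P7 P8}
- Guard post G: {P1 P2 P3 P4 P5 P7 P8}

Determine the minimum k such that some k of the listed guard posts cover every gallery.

2

Take {A, D}. Their union is {P1, P2, P3, P4, P5, P6, P7, P8}, which is all 8 galleries.
No single guard post has all 8 galleries (the largest, G, has 7), so 2 is optimal.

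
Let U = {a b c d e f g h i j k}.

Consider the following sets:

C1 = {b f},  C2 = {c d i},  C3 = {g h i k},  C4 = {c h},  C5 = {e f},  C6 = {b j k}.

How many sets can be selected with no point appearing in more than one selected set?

3

C4, C5, C6 are pairwise disjoint (C4={c,h}; C5={e,f}; C6={b,j,k}).
Every remaining set overlaps one of these, and no 4 of the listed sets are pairwise disjoint, so 3 is the maximum.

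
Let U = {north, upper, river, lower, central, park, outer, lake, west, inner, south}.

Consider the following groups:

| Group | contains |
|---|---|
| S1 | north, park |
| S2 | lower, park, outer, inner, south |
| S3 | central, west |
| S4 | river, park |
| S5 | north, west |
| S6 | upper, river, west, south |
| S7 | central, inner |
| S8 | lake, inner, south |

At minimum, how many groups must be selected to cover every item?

S2, S5, S6, S7, and S8 cover everything between them: the union {north, upper, river, lower, central, park, outer, lake, west, inner, south} is all of U.
No 4 of the 8 groups cover everything (all 70 combinations miss at least one item), so 5 is optimal.

5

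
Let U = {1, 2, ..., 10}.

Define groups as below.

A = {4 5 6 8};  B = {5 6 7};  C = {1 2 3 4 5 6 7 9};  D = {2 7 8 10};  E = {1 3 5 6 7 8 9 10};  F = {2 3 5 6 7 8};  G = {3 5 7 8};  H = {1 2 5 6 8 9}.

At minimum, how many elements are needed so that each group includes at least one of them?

2

T = {7, 8} meets every group (each contains at least one member of T), and |T| = 2.
No single element lies in every group, so at least 2 are needed and 2 is optimal.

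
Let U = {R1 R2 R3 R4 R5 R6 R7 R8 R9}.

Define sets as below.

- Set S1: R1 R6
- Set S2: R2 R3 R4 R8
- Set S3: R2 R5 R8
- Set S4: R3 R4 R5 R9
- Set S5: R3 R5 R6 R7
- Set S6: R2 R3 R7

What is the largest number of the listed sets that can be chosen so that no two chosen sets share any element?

S1, S6 are pairwise disjoint (S1={R1,R6}; S6={R2,R3,R7}).
Every remaining set overlaps one of these, and no 3 of the listed sets are pairwise disjoint, so 2 is the maximum.

2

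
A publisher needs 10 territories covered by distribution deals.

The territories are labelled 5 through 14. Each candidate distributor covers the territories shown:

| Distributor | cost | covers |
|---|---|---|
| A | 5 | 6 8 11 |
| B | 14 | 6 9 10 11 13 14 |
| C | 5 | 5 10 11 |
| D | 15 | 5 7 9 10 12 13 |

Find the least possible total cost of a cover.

A, B, D together cover every territory (A ∪ B ∪ D = {5, 6, 7, 8, 9, 10, 11, 12, 13, 14}); total cost 5 + 14 + 15 = 34.
The greedy pick A, C, D, B costs 39; no covering selection beats 34.

34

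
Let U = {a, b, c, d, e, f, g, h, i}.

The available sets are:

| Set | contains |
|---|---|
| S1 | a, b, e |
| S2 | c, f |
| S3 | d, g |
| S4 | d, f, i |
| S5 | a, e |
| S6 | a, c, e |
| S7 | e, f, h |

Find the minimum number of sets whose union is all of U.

5

S1, S3, S4, S6, and S7 cover everything between them: the union {a, b, c, d, e, f, g, h, i} is all of U.
No 4 of the 7 sets cover everything (all 35 combinations miss at least one item), so 5 is optimal.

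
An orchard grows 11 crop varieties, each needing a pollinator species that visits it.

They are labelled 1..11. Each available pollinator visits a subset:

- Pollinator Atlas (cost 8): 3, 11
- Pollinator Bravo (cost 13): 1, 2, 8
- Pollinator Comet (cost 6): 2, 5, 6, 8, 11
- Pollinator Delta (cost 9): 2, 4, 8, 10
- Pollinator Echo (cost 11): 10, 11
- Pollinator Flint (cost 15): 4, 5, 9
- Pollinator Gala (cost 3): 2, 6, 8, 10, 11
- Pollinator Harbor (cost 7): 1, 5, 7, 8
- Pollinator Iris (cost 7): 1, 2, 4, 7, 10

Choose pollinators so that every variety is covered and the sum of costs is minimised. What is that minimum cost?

Atlas, Flint, Gala, Iris together cover every variety (Atlas ∪ Flint ∪ Gala ∪ Iris = {1, 2, 3, 4, 5, 6, 7, 8, 9, 10, 11}); total cost 8 + 15 + 3 + 7 = 33.
The greedy pick Gala, Harbor, Iris, Atlas, Flint costs 40; no covering selection beats 33.

33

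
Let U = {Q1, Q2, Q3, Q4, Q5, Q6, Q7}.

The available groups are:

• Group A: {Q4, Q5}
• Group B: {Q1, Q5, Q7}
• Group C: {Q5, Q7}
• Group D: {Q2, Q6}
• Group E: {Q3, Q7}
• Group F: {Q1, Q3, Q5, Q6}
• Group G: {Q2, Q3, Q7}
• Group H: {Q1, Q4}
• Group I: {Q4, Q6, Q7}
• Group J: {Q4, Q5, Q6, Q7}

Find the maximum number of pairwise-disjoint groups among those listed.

3

D, E, H are pairwise disjoint (D={Q2,Q6}; E={Q3,Q7}; H={Q1,Q4}).
Every remaining group overlaps one of these, and no 4 of the listed groups are pairwise disjoint, so 3 is the maximum.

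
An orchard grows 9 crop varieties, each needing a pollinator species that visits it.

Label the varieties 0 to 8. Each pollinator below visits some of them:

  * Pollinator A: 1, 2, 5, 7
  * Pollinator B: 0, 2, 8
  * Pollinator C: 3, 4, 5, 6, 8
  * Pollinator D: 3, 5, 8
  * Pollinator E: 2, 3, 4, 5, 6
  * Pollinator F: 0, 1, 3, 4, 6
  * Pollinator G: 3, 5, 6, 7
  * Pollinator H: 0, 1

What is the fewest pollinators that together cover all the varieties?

3

A and B and E together: A ∪ B ∪ E = {0, 1, 2, 3, 4, 5, 6, 7, 8} — every variety is covered.
No 2 of the 8 pollinators cover everything (all 28 combinations miss at least one variety), so 3 is optimal.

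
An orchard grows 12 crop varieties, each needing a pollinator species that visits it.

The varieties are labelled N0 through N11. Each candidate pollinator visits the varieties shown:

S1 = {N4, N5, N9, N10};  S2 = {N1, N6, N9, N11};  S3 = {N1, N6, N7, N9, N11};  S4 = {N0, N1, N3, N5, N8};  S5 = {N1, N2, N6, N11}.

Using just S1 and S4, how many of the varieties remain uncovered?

Union of S1, S4 = {N0, N1, N3, N4, N5, N8, N9, N10}.
Not covered: N2, N6, N7, N11 — 4 varieties.

4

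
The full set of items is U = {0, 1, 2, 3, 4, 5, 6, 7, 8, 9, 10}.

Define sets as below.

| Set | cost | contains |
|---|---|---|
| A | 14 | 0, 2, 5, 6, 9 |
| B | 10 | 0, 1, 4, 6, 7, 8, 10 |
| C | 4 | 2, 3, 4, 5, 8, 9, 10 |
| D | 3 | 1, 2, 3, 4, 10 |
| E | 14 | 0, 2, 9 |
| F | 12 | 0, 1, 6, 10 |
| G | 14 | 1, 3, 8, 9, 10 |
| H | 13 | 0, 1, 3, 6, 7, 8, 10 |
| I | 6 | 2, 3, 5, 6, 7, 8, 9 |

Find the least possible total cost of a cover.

14

B, C together cover every item (B ∪ C = {0, 1, 2, 3, 4, 5, 6, 7, 8, 9, 10}); total cost 10 + 4 = 14.
No covering selection has total cost below 14.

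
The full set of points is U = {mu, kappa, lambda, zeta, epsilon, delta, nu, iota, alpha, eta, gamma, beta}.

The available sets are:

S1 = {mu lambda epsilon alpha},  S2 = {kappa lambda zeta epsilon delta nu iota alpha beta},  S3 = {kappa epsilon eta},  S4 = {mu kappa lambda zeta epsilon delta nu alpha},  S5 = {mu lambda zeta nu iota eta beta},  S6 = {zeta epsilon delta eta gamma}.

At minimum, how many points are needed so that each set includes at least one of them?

2

Take H = {lambda, eta}. Each listed set contains at least one of these, so H is a hitting set of size 2.
No single point lies in every set, so at least 2 are needed and 2 is optimal.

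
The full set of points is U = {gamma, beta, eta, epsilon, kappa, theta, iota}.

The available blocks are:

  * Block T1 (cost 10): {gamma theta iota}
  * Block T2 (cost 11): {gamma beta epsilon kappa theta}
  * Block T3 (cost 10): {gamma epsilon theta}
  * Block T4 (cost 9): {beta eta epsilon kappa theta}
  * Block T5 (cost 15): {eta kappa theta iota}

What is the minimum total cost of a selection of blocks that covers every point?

19

T1, T4 together cover every point (T1 ∪ T4 = {gamma, beta, eta, epsilon, kappa, theta, iota}); total cost 10 + 9 = 19.
No covering selection has total cost below 19.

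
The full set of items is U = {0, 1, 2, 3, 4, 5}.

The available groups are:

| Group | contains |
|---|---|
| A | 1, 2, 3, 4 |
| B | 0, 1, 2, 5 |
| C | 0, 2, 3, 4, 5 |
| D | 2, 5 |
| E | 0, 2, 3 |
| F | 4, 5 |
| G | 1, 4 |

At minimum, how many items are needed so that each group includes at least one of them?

Take H = {2, 4}. Each listed group contains at least one of these, so H is a hitting set of size 2.
The groups D, G are pairwise disjoint, so any hitting set needs a separate item for each — at least 2. Hence 2 is optimal.

2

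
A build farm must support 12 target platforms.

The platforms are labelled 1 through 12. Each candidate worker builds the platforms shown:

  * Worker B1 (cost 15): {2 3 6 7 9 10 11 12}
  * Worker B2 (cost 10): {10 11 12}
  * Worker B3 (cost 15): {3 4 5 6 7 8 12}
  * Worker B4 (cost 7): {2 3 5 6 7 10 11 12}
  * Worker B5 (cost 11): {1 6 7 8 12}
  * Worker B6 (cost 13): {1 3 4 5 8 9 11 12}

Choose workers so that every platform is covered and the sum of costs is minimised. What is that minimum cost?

B4, B6 together cover every platform (B4 ∪ B6 = {1, 2, 3, 4, 5, 6, 7, 8, 9, 10, 11, 12}); total cost 7 + 13 = 20.
No covering selection has total cost below 20.

20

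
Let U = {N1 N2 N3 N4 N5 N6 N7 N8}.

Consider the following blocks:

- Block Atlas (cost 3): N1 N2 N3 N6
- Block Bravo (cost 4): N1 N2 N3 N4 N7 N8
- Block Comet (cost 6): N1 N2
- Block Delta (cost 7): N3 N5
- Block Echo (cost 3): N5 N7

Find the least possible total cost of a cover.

10

Atlas, Bravo, Echo together cover every point (Atlas ∪ Bravo ∪ Echo = {N1, N2, N3, N4, N5, N6, N7, N8}); total cost 3 + 4 + 3 = 10.
No covering selection has total cost below 10.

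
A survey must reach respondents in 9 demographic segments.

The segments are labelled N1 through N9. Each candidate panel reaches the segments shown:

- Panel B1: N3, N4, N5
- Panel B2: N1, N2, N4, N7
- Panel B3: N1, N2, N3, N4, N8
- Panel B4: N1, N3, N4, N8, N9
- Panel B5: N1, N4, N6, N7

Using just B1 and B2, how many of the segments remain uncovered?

Union of B1, B2 = {N1, N2, N3, N4, N5, N7}.
Not covered: N6, N8, N9 — 3 segments.

3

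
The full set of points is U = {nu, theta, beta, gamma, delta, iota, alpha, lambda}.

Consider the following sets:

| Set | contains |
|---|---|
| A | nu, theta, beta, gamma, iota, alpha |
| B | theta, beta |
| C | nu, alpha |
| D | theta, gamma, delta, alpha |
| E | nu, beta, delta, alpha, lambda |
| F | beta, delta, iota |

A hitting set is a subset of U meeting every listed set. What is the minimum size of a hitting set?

2

The 2 points {beta, alpha} hit every set.
The sets B, C are pairwise disjoint, so any hitting set needs a separate point for each — at least 2. Hence 2 is optimal.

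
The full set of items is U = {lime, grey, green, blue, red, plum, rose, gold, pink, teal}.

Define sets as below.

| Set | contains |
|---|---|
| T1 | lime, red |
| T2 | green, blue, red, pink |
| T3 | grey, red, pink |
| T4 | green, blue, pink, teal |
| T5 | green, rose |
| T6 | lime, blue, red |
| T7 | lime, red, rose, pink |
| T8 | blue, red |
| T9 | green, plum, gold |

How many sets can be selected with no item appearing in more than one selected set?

T5, T6 are pairwise disjoint (T5={green,rose}; T6={lime,blue,red}).
Every remaining set overlaps one of these, and no 3 of the listed sets are pairwise disjoint, so 2 is the maximum.

2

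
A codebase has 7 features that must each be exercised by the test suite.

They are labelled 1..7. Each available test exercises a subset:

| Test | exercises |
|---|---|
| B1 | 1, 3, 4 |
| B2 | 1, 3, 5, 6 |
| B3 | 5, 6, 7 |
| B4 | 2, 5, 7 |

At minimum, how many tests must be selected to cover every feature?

Take {B1, B3, B4}. Their union is {1, 2, 3, 4, 5, 6, 7}, which is all 7 features.
Only B4 contains 2, so B4 is forced; the remaining 4 features need at least 2 more tests (each remaining test adds at most 3) — so at least 3 tests are needed, and 3 is optimal.

3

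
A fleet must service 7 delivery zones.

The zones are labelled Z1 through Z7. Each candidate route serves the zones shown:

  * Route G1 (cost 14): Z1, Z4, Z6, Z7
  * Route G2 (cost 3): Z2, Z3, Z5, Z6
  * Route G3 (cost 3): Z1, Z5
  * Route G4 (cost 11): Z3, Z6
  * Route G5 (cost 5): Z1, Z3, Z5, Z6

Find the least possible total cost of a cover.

G1, G2 together cover every zone (G1 ∪ G2 = {Z1, Z2, Z3, Z4, Z5, Z6, Z7}); total cost 14 + 3 = 17.
The greedy pick G2, G3, G1 costs 20; no covering selection beats 17.

17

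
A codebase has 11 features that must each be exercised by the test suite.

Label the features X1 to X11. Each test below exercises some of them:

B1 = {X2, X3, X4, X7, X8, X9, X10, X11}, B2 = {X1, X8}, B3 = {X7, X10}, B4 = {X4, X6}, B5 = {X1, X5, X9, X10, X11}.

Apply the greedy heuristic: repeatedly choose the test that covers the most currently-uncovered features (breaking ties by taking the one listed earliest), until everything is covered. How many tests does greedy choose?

3

Greedy: pick B1 (covers 8 new) → pick B5 (covers 2 new) → pick B4 (covers 1 new). Total picks: 3.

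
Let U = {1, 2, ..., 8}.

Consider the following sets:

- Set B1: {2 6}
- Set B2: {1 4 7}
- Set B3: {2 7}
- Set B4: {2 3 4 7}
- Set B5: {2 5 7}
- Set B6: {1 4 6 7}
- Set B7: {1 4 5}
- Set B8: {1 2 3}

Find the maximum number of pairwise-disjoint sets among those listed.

B3, B7 are pairwise disjoint (B3={2,7}; B7={1,4,5}).
Every remaining set overlaps one of these, and no 3 of the listed sets are pairwise disjoint, so 2 is the maximum.

2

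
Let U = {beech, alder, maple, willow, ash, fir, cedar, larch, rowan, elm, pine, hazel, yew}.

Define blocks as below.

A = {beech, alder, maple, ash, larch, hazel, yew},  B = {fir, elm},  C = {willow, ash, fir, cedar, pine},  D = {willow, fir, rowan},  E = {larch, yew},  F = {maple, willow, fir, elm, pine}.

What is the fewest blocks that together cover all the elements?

4

Take {A, C, D, F}. Their union is {beech, alder, maple, willow, ash, fir, cedar, larch, rowan, elm, pine, hazel, yew}, which is all 13 elements.
No 3 of the 6 blocks cover everything (all 20 combinations miss at least one element), so 4 is optimal.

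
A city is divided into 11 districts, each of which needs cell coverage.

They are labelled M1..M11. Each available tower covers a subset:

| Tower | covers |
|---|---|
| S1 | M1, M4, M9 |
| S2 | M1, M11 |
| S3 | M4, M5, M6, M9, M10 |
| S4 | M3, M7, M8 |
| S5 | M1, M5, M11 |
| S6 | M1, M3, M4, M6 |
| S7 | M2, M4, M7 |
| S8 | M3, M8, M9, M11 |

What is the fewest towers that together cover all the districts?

S1 and S3 and S7 and S8 together: S1 ∪ S3 ∪ S7 ∪ S8 = {M1, M2, M3, M4, M5, M6, M7, M8, M9, M10, M11} — every district is covered.
No 3 of the 8 towers cover everything (all 56 combinations miss at least one district), so 4 is optimal.

4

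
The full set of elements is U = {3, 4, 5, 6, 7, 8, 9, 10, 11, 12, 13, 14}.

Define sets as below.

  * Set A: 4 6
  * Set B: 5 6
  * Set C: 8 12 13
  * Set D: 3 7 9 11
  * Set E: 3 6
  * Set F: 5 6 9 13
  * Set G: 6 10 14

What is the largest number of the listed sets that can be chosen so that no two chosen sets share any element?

3

B, C, D are pairwise disjoint (B={5,6}; C={8,12,13}; D={3,7,9,11}).
Every remaining set overlaps one of these, and no 4 of the listed sets are pairwise disjoint, so 3 is the maximum.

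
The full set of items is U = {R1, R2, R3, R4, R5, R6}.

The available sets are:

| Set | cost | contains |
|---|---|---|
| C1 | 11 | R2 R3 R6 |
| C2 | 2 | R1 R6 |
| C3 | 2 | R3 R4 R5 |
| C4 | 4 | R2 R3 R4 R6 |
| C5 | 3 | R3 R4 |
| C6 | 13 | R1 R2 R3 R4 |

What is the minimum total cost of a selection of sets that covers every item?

8

C2, C3, C4 together cover every item (C2 ∪ C3 ∪ C4 = {R1, R2, R3, R4, R5, R6}); total cost 2 + 2 + 4 = 8.
No covering selection has total cost below 8.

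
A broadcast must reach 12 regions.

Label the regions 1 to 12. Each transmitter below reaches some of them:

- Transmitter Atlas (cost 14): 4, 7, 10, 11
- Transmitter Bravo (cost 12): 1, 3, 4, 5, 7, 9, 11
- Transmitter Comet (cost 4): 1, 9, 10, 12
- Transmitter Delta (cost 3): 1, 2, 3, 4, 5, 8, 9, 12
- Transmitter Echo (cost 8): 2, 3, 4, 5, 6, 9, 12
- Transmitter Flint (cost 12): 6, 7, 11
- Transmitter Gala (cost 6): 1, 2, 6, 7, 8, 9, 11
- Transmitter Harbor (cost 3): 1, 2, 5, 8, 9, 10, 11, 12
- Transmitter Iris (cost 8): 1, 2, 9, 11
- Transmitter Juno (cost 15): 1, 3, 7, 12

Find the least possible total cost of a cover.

12

Delta, Gala, Harbor together cover every region (Delta ∪ Gala ∪ Harbor = {1, 2, 3, 4, 5, 6, 7, 8, 9, 10, 11, 12}); total cost 3 + 6 + 3 = 12.
No covering selection has total cost below 12.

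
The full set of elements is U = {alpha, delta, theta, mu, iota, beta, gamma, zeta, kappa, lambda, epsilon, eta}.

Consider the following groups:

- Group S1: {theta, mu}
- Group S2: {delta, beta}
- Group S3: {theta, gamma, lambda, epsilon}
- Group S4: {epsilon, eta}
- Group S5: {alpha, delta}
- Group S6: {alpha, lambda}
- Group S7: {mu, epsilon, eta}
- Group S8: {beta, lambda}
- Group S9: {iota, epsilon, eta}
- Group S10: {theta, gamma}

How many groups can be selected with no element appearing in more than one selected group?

4

S1, S2, S6, S9 are pairwise disjoint (S1={theta,mu}; S2={delta,beta}; S6={alpha,lambda}; S9={iota,epsilon,eta}).
Every remaining group overlaps one of these, and no 5 of the listed groups are pairwise disjoint, so 4 is the maximum.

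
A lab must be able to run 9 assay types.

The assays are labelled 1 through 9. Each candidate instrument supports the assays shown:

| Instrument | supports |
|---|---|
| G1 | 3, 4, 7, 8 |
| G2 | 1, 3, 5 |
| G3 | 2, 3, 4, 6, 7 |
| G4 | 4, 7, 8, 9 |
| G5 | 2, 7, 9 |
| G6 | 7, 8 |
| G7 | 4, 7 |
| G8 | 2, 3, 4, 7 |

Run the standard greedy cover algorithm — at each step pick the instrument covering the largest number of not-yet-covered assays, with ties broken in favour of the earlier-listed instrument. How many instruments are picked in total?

3

Greedy: pick G3 (covers 5 new) → pick G2 (covers 2 new) → pick G4 (covers 2 new). Total picks: 3.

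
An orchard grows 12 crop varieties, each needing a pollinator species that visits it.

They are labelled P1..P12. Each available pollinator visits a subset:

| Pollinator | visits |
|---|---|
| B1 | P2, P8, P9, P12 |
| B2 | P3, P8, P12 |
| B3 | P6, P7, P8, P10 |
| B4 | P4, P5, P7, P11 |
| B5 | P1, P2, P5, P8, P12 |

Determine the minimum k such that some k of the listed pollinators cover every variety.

B1 and B2 and B3 and B4 and B5 together: B1 ∪ B2 ∪ B3 ∪ B4 ∪ B5 = {P1, P2, P3, P4, P5, P6, P7, P8, P9, P10, P11, P12} — every variety is covered.
No 4 of the 5 pollinators cover everything (all 5 combinations miss at least one variety), so 5 is optimal.

5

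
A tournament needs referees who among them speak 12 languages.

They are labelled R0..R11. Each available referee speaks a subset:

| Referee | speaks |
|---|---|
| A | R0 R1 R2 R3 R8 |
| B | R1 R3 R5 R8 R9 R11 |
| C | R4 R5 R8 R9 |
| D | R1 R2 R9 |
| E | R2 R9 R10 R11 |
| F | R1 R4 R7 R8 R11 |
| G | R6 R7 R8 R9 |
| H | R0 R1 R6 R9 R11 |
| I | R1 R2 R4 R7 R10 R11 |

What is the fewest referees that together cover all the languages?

Take {B, H, I}. Their union is {R0, R1, R2, R3, R4, R5, R6, R7, R8, R9, R10, R11}, which is all 12 languages.
No 2 of the 9 referees cover everything (all 36 combinations miss at least one language), so 3 is optimal.

3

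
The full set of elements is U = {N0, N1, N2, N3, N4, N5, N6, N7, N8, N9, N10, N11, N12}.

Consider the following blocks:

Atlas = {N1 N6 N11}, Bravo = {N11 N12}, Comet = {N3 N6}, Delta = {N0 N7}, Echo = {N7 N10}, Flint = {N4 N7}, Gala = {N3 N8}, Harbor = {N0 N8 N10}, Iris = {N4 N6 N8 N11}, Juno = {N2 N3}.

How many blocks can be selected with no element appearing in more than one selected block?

Bravo, Comet, Flint, Harbor are pairwise disjoint (Bravo={N11,N12}; Comet={N3,N6}; Flint={N4,N7}; Harbor={N0,N8,N10}).
Every remaining block overlaps one of these, and no 5 of the listed blocks are pairwise disjoint, so 4 is the maximum.

4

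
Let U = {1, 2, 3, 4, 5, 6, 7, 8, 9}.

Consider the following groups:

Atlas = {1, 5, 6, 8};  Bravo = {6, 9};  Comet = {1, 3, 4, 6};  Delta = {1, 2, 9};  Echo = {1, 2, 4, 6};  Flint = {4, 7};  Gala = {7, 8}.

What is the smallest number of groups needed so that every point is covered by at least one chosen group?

Atlas and Comet and Delta and Gala together: Atlas ∪ Comet ∪ Delta ∪ Gala = {1, 2, 3, 4, 5, 6, 7, 8, 9} — every point is covered.
Only Comet contains 3, so Comet is forced; the remaining 5 points need at least 3 more groups (each remaining group adds at most 2) — so at least 4 groups are needed, and 4 is optimal.

4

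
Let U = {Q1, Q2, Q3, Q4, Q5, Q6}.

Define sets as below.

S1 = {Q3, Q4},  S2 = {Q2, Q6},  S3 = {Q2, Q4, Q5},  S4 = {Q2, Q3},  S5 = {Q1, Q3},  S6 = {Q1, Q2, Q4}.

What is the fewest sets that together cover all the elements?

S2, S3, and S5 cover everything between them: the union {Q1, Q2, Q3, Q4, Q5, Q6} is all of U.
Only S3 contains Q5, so S3 is forced; the remaining 3 elements need at least 2 more sets (each remaining set adds at most 2) — so at least 3 sets are needed, and 3 is optimal.

3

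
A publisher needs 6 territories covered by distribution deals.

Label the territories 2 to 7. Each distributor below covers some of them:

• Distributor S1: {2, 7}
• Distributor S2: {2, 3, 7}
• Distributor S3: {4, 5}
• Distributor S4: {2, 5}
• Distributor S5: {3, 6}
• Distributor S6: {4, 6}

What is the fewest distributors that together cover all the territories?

3

S1 and S3 and S5 together: S1 ∪ S3 ∪ S5 = {2, 3, 4, 5, 6, 7} — every territory is covered.
No 2 of the 6 distributors cover everything (all 15 combinations miss at least one territory), so 3 is optimal.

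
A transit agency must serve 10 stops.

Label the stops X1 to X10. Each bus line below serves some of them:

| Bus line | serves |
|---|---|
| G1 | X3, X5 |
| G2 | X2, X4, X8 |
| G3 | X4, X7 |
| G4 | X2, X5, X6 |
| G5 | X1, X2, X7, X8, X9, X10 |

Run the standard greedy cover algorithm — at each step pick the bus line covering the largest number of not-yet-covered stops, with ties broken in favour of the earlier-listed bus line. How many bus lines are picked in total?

4

Greedy: pick G5 (covers 6 new) → pick G1 (covers 2 new) → pick G2 (covers 1 new) → pick G4 (covers 1 new). Total picks: 4.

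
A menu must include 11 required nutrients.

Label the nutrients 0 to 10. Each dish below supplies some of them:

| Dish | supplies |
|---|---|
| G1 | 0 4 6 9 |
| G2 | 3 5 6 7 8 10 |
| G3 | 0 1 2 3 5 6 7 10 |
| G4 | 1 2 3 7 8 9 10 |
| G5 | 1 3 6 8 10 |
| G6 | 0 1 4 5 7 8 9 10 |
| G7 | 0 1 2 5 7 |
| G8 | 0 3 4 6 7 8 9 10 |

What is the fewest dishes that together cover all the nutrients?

Take {G7, G8}. Their union is {0, 1, 2, 3, 4, 5, 6, 7, 8, 9, 10}, which is all 11 nutrients.
No single dish has all 11 nutrients (the largest, G3, has 8), so 2 is optimal.

2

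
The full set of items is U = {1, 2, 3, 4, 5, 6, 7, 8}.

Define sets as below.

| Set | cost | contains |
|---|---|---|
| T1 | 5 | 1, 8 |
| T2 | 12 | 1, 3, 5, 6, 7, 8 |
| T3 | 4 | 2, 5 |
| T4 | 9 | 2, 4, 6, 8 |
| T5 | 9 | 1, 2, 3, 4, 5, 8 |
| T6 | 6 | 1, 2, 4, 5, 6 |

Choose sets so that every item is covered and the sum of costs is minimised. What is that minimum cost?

T2, T6 together cover every item (T2 ∪ T6 = {1, 2, 3, 4, 5, 6, 7, 8}); total cost 12 + 6 = 18.
No covering selection has total cost below 18.

18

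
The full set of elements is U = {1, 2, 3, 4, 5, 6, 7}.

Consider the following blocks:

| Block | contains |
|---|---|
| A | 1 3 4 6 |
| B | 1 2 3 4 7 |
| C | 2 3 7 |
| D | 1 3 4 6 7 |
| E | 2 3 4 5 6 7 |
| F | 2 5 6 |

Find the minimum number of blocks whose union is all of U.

2

B and E cover everything between them: the union {1, 2, 3, 4, 5, 6, 7} is all of U.
No single block has all 7 elements (the largest, E, has 6), so 2 is optimal.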